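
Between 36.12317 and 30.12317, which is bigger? 36.12317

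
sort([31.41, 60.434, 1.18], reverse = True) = [60.434, 31.41, 1.18]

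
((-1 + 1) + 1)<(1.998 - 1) False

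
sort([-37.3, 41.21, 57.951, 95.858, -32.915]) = [-37.3, -32.915, 41.21, 57.951, 95.858]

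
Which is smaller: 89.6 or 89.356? 89.356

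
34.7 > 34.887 False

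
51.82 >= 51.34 True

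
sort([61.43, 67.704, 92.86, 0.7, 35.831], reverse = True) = [92.86, 67.704, 61.43, 35.831, 0.7]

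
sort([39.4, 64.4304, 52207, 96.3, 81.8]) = [39.4, 64.4304, 81.8, 96.3, 52207]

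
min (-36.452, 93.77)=-36.452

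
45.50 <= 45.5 True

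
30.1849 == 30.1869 False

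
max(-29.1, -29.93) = -29.1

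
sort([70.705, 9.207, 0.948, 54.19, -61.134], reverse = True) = [70.705, 54.19, 9.207, 0.948, -61.134]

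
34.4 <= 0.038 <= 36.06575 False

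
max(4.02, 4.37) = 4.37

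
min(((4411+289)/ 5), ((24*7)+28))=196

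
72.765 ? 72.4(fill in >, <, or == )>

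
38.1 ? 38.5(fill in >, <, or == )<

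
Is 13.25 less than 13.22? No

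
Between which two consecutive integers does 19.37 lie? 19 and 20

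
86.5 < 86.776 True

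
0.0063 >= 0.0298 False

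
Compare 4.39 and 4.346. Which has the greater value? 4.39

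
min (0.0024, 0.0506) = 0.0024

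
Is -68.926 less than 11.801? Yes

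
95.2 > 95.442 False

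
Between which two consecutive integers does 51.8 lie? 51 and 52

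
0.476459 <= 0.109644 False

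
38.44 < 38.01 False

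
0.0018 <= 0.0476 True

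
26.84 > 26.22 True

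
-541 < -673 False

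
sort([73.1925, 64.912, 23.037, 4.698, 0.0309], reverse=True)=[73.1925, 64.912, 23.037, 4.698, 0.0309]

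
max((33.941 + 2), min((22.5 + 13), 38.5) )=35.941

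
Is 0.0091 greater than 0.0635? No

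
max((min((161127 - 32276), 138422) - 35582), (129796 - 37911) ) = 93269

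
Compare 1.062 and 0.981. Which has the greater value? 1.062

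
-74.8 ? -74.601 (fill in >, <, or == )<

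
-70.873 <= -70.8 True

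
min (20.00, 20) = 20.00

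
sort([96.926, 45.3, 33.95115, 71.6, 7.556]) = [7.556, 33.95115, 45.3, 71.6, 96.926]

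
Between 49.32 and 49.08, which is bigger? 49.32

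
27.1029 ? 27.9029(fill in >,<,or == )<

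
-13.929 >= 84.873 False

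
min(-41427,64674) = -41427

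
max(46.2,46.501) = 46.501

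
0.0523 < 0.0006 False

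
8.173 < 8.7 True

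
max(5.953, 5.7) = 5.953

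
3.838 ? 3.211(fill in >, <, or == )>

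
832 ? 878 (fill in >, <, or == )<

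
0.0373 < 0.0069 False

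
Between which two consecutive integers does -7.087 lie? -8 and -7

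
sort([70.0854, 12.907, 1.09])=[1.09, 12.907, 70.0854]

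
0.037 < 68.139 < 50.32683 False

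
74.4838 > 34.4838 True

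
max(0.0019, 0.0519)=0.0519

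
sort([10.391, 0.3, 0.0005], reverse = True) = [10.391, 0.3, 0.0005]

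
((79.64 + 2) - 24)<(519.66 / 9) True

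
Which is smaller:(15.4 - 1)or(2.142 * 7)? (15.4 - 1)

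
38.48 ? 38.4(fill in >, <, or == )>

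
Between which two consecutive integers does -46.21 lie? -47 and -46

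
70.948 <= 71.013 True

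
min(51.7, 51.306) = 51.306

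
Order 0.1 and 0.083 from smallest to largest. 0.083, 0.1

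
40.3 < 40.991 True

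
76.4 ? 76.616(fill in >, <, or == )<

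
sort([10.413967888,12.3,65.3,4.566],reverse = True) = [65.3,12.3,10.413967888,4.566]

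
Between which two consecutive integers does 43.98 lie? 43 and 44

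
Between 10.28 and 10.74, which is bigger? 10.74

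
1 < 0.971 False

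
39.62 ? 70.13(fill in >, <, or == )<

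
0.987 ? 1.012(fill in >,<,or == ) <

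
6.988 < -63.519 False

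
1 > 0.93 True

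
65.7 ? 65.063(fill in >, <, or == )>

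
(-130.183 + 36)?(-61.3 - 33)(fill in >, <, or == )>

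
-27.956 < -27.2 True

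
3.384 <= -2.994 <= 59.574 False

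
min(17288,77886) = 17288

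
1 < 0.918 False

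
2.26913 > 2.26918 False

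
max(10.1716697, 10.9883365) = 10.9883365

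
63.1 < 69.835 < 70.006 True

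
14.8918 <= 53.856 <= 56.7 True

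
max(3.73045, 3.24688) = 3.73045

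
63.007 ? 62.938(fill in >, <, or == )>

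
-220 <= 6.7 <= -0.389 False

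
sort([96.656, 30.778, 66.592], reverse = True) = [96.656, 66.592, 30.778]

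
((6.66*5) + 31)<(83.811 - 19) True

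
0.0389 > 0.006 True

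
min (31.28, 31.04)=31.04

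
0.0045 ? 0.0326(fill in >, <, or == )<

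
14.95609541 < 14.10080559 False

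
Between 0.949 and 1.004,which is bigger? 1.004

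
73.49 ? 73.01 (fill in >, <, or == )>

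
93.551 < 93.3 False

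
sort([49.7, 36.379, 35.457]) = [35.457, 36.379, 49.7]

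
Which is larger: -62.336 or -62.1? -62.1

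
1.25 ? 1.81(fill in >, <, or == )<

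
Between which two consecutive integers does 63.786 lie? 63 and 64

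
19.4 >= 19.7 False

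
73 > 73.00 False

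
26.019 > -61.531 True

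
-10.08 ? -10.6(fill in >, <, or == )>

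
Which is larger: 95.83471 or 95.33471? 95.83471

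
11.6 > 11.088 True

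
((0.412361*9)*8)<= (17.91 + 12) True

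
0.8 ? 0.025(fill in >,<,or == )>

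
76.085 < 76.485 True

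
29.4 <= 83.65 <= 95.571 True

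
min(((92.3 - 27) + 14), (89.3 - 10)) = 79.3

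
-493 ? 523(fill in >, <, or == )<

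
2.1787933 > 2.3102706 False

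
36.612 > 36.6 True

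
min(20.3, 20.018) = 20.018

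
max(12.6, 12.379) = 12.6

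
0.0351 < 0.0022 False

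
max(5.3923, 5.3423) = 5.3923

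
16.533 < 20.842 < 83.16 True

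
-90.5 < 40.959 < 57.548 True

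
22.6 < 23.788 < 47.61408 True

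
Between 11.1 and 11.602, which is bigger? 11.602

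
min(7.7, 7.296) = 7.296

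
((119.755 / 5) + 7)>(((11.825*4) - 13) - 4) True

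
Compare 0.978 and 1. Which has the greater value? 1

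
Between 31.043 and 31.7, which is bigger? 31.7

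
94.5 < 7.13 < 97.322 False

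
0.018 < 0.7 True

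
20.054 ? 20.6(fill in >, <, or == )<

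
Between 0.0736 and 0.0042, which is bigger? 0.0736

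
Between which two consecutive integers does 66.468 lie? 66 and 67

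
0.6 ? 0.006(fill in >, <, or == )>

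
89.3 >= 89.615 False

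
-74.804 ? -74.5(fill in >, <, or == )<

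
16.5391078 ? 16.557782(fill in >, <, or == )<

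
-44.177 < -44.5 False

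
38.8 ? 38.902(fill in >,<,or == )<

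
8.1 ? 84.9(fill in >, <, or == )<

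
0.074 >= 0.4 False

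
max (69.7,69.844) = 69.844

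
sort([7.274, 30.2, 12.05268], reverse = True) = [30.2, 12.05268, 7.274]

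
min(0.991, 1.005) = 0.991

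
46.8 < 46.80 False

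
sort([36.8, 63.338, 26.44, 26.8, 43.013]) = [26.44, 26.8, 36.8, 43.013, 63.338]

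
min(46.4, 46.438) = 46.4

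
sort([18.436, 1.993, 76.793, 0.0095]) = [0.0095, 1.993, 18.436, 76.793]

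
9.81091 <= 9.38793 False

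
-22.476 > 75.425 False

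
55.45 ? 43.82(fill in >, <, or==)>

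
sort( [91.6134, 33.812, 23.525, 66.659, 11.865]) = [11.865, 23.525, 33.812, 66.659, 91.6134]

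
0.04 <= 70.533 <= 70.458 False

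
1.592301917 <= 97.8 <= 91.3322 False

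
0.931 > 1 False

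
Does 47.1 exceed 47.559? No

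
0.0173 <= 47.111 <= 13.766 False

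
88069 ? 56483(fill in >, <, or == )>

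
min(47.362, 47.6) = 47.362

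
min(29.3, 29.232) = 29.232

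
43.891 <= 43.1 False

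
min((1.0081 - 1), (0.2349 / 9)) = 0.0081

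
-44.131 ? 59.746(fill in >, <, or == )<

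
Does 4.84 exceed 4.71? Yes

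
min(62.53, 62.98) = 62.53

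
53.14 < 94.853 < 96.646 True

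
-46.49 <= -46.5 False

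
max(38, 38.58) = 38.58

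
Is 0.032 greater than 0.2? No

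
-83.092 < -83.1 False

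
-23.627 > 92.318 False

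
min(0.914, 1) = 0.914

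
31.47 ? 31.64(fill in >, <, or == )<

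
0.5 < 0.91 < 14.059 True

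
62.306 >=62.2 True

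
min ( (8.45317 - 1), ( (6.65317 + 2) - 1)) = 7.45317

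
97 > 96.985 True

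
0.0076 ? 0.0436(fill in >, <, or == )<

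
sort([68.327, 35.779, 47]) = [35.779, 47, 68.327]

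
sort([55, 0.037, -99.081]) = [-99.081, 0.037, 55]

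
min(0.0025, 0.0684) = 0.0025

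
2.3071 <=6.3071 True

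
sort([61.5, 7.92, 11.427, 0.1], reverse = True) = [61.5, 11.427, 7.92, 0.1]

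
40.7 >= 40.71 False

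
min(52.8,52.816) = 52.8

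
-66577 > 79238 False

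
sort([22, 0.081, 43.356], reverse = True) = [43.356, 22, 0.081]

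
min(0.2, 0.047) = 0.047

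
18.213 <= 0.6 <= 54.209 False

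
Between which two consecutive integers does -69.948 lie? -70 and -69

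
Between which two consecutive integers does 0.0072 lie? 0 and 1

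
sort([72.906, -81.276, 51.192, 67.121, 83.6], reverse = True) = [83.6, 72.906, 67.121, 51.192, -81.276]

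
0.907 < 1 True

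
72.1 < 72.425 True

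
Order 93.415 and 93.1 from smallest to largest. 93.1, 93.415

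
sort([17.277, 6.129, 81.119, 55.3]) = [6.129, 17.277, 55.3, 81.119]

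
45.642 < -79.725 False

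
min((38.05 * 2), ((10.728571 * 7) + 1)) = 76.099997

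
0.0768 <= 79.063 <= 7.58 False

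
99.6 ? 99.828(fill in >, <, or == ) <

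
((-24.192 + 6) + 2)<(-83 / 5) False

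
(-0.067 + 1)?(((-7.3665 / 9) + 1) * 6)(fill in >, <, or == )<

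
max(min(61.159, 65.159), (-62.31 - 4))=61.159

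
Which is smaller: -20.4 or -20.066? -20.4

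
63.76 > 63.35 True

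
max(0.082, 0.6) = 0.6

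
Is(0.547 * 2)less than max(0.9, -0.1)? No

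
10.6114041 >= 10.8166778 False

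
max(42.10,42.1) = 42.1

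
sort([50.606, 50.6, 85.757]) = [50.6, 50.606, 85.757]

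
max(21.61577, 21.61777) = 21.61777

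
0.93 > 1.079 False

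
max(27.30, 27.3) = 27.3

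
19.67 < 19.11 False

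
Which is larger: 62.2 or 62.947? 62.947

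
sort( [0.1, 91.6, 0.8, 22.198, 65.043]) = [0.1, 0.8, 22.198, 65.043, 91.6]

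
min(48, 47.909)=47.909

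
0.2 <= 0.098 False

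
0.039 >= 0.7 False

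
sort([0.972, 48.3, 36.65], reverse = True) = [48.3, 36.65, 0.972]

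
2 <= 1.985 False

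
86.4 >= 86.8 False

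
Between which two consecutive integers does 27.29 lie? 27 and 28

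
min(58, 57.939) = 57.939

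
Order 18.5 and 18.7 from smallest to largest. 18.5, 18.7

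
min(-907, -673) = -907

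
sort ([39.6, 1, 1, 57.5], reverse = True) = [57.5, 39.6, 1, 1]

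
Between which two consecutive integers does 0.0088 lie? 0 and 1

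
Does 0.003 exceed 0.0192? No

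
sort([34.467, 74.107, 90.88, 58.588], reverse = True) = [90.88, 74.107, 58.588, 34.467]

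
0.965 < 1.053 True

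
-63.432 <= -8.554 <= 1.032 True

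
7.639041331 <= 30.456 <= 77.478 True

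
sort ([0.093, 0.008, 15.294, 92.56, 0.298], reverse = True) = [92.56, 15.294, 0.298, 0.093, 0.008]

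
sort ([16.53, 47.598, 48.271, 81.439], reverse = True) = [81.439, 48.271, 47.598, 16.53]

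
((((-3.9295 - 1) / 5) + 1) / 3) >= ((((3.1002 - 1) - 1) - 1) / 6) False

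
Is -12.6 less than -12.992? No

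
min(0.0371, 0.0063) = 0.0063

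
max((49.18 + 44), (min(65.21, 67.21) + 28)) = 93.21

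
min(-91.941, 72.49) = -91.941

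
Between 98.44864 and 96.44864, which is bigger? 98.44864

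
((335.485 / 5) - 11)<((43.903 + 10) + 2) False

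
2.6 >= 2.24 True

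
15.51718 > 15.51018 True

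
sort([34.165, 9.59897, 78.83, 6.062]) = [6.062, 9.59897, 34.165, 78.83]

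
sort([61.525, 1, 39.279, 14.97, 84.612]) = [1, 14.97, 39.279, 61.525, 84.612]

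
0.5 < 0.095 False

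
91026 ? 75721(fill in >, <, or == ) >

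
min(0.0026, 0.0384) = 0.0026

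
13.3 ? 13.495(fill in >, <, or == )<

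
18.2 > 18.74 False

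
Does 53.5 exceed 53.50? No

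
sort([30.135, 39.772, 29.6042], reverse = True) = [39.772, 30.135, 29.6042]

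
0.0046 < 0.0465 True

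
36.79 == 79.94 False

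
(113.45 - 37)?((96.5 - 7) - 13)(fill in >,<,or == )<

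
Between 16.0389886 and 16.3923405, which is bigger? 16.3923405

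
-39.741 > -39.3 False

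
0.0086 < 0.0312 True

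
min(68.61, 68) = 68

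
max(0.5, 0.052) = 0.5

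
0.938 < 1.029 True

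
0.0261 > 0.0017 True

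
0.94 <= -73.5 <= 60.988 False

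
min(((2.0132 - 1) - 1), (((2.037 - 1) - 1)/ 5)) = 0.0074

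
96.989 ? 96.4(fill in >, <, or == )>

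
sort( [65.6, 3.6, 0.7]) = [0.7, 3.6, 65.6]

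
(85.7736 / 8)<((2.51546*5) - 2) False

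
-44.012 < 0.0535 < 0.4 True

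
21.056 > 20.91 True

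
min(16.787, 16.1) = 16.1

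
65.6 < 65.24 False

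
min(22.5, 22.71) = 22.5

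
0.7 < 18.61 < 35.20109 True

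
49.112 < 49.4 True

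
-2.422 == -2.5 False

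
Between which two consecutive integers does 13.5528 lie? 13 and 14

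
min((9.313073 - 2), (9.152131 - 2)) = 7.152131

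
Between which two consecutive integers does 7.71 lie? 7 and 8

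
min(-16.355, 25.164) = -16.355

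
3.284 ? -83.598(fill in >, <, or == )>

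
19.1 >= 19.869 False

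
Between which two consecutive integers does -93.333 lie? -94 and -93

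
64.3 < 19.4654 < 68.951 False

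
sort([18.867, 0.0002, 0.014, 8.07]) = [0.0002, 0.014, 8.07, 18.867]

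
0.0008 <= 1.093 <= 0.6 False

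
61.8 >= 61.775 True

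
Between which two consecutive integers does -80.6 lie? -81 and -80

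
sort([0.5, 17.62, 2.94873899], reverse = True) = [17.62, 2.94873899, 0.5]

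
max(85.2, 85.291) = 85.291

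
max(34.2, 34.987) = 34.987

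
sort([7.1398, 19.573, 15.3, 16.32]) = [7.1398, 15.3, 16.32, 19.573]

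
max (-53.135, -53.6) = -53.135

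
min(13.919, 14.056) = 13.919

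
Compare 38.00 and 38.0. They are equal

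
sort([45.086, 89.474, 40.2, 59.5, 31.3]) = [31.3, 40.2, 45.086, 59.5, 89.474]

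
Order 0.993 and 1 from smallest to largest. 0.993,1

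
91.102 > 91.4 False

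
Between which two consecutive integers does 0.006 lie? 0 and 1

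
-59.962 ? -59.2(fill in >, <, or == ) <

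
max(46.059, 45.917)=46.059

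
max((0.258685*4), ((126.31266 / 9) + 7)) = 21.03474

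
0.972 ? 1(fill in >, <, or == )<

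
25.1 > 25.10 False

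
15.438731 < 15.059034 False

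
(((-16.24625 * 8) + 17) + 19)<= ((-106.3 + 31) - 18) True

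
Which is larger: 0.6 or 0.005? 0.6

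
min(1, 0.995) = 0.995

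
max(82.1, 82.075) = 82.1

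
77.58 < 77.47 False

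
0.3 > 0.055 True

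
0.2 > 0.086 True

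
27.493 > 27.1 True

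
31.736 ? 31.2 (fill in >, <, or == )>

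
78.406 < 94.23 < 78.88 False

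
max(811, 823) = 823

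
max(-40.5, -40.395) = -40.395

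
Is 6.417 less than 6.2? No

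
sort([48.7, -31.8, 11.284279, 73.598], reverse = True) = [73.598, 48.7, 11.284279, -31.8]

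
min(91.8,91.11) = 91.11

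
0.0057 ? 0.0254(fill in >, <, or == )<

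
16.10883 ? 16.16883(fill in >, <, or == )<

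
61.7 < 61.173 False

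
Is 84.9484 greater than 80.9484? Yes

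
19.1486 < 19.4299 True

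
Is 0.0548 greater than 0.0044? Yes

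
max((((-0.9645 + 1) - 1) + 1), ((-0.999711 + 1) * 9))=0.0355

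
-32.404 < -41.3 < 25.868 False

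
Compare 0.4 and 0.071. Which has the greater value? 0.4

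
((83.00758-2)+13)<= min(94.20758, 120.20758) True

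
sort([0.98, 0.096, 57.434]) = [0.096, 0.98, 57.434]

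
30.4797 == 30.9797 False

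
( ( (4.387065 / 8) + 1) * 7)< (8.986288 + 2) True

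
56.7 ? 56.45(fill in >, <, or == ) >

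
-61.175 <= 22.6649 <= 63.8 True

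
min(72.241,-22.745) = -22.745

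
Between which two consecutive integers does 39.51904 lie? 39 and 40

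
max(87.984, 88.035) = 88.035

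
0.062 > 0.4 False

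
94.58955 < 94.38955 False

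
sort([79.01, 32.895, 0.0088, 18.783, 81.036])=[0.0088, 18.783, 32.895, 79.01, 81.036]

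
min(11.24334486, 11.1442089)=11.1442089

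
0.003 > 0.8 False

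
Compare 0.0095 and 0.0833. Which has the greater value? 0.0833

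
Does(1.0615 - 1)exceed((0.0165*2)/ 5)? Yes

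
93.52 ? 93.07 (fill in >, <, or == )>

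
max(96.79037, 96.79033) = 96.79037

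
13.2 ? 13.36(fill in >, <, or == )<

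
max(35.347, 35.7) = 35.7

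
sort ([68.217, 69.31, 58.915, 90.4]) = [58.915, 68.217, 69.31, 90.4]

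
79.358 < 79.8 True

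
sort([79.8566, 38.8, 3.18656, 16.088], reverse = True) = [79.8566, 38.8, 16.088, 3.18656]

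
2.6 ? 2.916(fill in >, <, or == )<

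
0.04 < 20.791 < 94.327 True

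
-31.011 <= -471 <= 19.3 False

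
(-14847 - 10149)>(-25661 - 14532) True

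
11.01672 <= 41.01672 True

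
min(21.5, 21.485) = 21.485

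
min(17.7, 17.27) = 17.27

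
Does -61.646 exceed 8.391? No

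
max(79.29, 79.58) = 79.58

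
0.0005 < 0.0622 True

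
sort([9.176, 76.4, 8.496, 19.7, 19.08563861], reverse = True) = [76.4, 19.7, 19.08563861, 9.176, 8.496]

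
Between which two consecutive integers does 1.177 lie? 1 and 2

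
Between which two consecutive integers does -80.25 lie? -81 and -80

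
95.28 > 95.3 False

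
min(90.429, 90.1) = 90.1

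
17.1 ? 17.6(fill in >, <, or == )<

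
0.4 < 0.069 False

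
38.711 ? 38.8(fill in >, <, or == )<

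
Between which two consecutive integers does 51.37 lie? 51 and 52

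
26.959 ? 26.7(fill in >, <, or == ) >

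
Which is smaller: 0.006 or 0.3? 0.006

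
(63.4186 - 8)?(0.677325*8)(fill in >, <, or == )>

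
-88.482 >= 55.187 False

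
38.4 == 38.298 False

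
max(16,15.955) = 16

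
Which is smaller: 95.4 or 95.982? 95.4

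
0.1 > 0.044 True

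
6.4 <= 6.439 True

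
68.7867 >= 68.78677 False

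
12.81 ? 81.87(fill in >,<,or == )<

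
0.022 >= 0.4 False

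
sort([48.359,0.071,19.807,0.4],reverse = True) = [48.359,19.807,0.4,0.071]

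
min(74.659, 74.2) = 74.2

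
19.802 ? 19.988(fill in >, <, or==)<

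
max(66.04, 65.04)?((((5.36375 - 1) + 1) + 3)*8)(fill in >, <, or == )<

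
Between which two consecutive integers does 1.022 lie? 1 and 2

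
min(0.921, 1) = 0.921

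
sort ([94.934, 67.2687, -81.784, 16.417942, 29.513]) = [-81.784, 16.417942, 29.513, 67.2687, 94.934]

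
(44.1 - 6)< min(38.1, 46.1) False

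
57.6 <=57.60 True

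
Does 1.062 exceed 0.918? Yes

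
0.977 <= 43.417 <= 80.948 True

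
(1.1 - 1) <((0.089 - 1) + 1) False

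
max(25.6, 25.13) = 25.6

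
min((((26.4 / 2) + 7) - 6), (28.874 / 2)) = 14.2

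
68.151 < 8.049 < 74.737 False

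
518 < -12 False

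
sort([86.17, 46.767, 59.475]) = [46.767, 59.475, 86.17]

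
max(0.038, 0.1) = 0.1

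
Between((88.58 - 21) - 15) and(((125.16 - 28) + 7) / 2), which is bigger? ((88.58 - 21) - 15)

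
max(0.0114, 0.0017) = 0.0114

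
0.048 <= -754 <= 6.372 False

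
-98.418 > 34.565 False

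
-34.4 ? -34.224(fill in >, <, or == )<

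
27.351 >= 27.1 True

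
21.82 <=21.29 False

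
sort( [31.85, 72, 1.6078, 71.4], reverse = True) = [72, 71.4, 31.85, 1.6078]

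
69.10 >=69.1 True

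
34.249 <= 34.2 False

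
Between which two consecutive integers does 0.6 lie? 0 and 1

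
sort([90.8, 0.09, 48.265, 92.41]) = [0.09, 48.265, 90.8, 92.41]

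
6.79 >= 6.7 True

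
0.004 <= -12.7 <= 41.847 False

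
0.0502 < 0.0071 False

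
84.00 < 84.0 False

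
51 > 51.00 False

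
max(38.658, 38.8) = 38.8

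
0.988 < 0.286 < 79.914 False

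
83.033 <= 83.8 True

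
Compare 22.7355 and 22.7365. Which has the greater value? 22.7365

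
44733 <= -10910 False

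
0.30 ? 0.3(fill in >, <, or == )==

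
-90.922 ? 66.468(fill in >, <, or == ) <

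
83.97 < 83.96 False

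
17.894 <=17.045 False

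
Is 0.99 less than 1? Yes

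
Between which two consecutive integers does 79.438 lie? 79 and 80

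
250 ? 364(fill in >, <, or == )<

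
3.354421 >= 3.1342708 True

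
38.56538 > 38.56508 True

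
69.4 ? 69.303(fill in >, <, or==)>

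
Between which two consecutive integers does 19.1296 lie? 19 and 20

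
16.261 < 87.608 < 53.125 False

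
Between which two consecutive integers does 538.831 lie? 538 and 539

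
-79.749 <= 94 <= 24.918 False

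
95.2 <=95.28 True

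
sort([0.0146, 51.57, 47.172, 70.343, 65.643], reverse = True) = [70.343, 65.643, 51.57, 47.172, 0.0146]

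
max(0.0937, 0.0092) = 0.0937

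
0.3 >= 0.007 True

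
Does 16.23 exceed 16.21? Yes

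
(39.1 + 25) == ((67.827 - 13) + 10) False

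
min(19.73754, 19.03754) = 19.03754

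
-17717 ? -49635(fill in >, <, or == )>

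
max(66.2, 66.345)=66.345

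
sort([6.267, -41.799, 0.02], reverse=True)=[6.267, 0.02, -41.799]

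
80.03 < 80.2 True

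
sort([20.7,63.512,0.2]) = [0.2,20.7,63.512]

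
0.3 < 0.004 False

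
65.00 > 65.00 False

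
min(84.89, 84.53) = 84.53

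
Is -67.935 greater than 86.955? No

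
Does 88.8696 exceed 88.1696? Yes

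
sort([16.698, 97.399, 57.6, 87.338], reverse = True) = [97.399, 87.338, 57.6, 16.698]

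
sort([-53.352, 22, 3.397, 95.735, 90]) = [-53.352, 3.397, 22, 90, 95.735]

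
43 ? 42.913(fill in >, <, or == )>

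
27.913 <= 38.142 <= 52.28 True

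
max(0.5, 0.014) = 0.5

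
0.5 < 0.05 False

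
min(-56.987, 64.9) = -56.987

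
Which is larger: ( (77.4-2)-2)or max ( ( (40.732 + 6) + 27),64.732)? max ( ( (40.732 + 6) + 27),64.732)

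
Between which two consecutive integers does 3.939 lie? 3 and 4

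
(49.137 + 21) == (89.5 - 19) False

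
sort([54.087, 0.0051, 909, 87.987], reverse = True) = [909, 87.987, 54.087, 0.0051]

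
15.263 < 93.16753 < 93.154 False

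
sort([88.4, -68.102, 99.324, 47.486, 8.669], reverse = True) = [99.324, 88.4, 47.486, 8.669, -68.102]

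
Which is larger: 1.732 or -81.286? 1.732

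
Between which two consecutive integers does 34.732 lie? 34 and 35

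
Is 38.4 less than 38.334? No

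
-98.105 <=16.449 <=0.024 False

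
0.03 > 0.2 False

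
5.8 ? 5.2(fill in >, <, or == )>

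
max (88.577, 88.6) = 88.6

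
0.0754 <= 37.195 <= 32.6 False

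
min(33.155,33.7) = 33.155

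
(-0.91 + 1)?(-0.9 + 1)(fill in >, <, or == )<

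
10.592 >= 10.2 True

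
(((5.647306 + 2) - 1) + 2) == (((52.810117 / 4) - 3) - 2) False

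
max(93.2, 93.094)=93.2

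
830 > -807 True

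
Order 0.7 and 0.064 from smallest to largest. 0.064, 0.7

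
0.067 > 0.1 False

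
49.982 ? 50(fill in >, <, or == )<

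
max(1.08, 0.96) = 1.08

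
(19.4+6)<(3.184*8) True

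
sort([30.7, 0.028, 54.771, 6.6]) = [0.028, 6.6, 30.7, 54.771]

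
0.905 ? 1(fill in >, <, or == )<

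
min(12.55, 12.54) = 12.54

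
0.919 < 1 True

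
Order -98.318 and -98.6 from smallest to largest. -98.6, -98.318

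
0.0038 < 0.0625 True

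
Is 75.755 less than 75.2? No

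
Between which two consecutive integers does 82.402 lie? 82 and 83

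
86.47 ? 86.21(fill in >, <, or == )>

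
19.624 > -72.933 True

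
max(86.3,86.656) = 86.656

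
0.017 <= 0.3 True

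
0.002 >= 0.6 False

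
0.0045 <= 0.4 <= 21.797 True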